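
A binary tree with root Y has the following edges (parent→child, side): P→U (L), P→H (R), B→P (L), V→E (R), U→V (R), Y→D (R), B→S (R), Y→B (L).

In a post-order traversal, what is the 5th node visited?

Post-order visits the left subtree, then the right subtree, then the node.
At Y: go left to B.
  At B: go left to P.
    At P: go left to U.
      At U: no left child.
      At U: go right to V.
        At V: no left child.
        At V: go right to E.
          E is a leaf — visit E.
        Visit V.
      Visit U.
    At P: go right to H.
      H is a leaf — visit H.
    Visit P.
  At B: go right to S.
    S is a leaf — visit S.
  Visit B.
At Y: go right to D.
  D is a leaf — visit D.
Visit Y.
Full post-order sequence: E, V, U, H, P, S, B, D, Y.

P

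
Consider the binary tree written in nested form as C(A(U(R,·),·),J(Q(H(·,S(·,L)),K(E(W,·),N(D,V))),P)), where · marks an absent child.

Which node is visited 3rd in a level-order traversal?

Level-order visits nodes level by level from the root, left to right within each level.
Level 0: C
Level 1: A, J
Level 2: U, Q, P
Level 3: R, H, K
Level 4: S, E, N
Level 5: L, W, D, V
Full level-order sequence: C, A, J, U, Q, P, R, H, K, S, E, N, L, W, D, V.

J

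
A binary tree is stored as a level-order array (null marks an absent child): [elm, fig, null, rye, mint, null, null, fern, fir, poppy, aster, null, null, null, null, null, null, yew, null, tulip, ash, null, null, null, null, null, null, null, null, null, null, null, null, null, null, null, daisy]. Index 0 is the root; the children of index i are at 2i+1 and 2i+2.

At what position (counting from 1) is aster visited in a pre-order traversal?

Pre-order visits the node, then its left subtree, then its right subtree.
Visit elm.
At elm: go left to fig.
  Visit fig.
  At fig: go left to rye.
    Visit rye.
    At rye: go left to fern.
      fern is a leaf — visit fern.
    At rye: go right to fir.
      Visit fir.
      At fir: go left to yew.
        Visit yew.
        At yew: no left child.
        At yew: go right to daisy.
          daisy is a leaf — visit daisy.
      At fir: no right child.
  At fig: go right to mint.
    Visit mint.
    At mint: go left to poppy.
      Visit poppy.
      At poppy: go left to tulip.
        tulip is a leaf — visit tulip.
      At poppy: go right to ash.
        ash is a leaf — visit ash.
    At mint: go right to aster.
      aster is a leaf — visit aster.
At elm: no right child.
Full pre-order sequence: elm, fig, rye, fern, fir, yew, daisy, mint, poppy, tulip, ash, aster.

12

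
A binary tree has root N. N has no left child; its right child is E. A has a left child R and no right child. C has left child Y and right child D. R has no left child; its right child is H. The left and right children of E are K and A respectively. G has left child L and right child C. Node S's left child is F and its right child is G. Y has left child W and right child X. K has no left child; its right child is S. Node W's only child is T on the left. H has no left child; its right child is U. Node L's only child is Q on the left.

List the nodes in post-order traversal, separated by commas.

Post-order visits the left subtree, then the right subtree, then the node.
At N: no left child.
At N: go right to E.
  At E: go left to K.
    At K: no left child.
    At K: go right to S.
      At S: go left to F.
        F is a leaf — visit F.
      At S: go right to G.
        At G: go left to L.
          At L: go left to Q.
            Q is a leaf — visit Q.
          At L: no right child.
          Visit L.
        At G: go right to C.
          At C: go left to Y.
            At Y: go left to W.
              At W: go left to T.
                T is a leaf — visit T.
              At W: no right child.
              Visit W.
            At Y: go right to X.
              X is a leaf — visit X.
            Visit Y.
          At C: go right to D.
            D is a leaf — visit D.
          Visit C.
        Visit G.
      Visit S.
    Visit K.
  At E: go right to A.
    At A: go left to R.
      At R: no left child.
      At R: go right to H.
        At H: no left child.
        At H: go right to U.
          U is a leaf — visit U.
        Visit H.
      Visit R.
    At A: no right child.
    Visit A.
  Visit E.
Visit N.

F, Q, L, T, W, X, Y, D, C, G, S, K, U, H, R, A, E, N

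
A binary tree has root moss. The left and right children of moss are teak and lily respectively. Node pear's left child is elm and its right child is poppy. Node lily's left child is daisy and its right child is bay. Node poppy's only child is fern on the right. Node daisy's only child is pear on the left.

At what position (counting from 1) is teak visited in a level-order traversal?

Level-order visits nodes level by level from the root, left to right within each level.
Level 0: moss
Level 1: teak, lily
Level 2: daisy, bay
Level 3: pear
Level 4: elm, poppy
Level 5: fern
Full level-order sequence: moss, teak, lily, daisy, bay, pear, elm, poppy, fern.

2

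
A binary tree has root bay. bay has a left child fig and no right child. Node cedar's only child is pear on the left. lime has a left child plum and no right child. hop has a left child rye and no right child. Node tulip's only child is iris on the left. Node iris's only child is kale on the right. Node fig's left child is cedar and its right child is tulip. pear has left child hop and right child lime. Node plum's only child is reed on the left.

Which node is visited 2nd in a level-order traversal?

Level-order visits nodes level by level from the root, left to right within each level.
Level 0: bay
Level 1: fig
Level 2: cedar, tulip
Level 3: pear, iris
Level 4: hop, lime, kale
Level 5: rye, plum
Level 6: reed
Full level-order sequence: bay, fig, cedar, tulip, pear, iris, hop, lime, kale, rye, plum, reed.

fig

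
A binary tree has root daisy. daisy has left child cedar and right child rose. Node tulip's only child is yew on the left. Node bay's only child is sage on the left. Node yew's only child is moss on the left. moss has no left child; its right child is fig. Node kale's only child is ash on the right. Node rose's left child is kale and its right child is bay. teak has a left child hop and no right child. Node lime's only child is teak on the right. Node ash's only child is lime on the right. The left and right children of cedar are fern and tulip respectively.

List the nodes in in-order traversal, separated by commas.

fern, cedar, moss, fig, yew, tulip, daisy, kale, ash, lime, hop, teak, rose, sage, bay

In-order visits the left subtree, then the node, then the right subtree.
At daisy: go left to cedar.
  At cedar: go left to fern.
    fern is a leaf — visit fern.
  Visit cedar.
  At cedar: go right to tulip.
    At tulip: go left to yew.
      At yew: go left to moss.
        At moss: no left child.
        Visit moss.
        At moss: go right to fig.
          fig is a leaf — visit fig.
      Visit yew.
      At yew: no right child.
    Visit tulip.
    At tulip: no right child.
Visit daisy.
At daisy: go right to rose.
  At rose: go left to kale.
    At kale: no left child.
    Visit kale.
    At kale: go right to ash.
      At ash: no left child.
      Visit ash.
      At ash: go right to lime.
        At lime: no left child.
        Visit lime.
        At lime: go right to teak.
          At teak: go left to hop.
            hop is a leaf — visit hop.
          Visit teak.
          At teak: no right child.
  Visit rose.
  At rose: go right to bay.
    At bay: go left to sage.
      sage is a leaf — visit sage.
    Visit bay.
    At bay: no right child.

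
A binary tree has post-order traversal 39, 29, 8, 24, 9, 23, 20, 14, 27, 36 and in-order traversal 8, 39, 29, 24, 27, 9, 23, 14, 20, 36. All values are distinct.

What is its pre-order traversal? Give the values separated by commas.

36, 27, 24, 8, 29, 39, 14, 23, 9, 20

The last element of post-order is the root; it splits in-order into left and right subtrees.
Root 36: left subtree has 9 nodes {8, 39, 29, 24, 27, 9, 23, 14, 20}, right has 0 { }.
  Root 27: left subtree has 4 nodes {8, 39, 29, 24}, right has 4 {9, 23, 14, 20}.
    Root 24: left subtree has 3 nodes {8, 39, 29}, right has 0 { }.
      Root 8: left subtree has 0 nodes { }, right has 2 {39, 29}.
        Root 29: left subtree has 1 node {39}, right has 0 { }.
    Root 14: left subtree has 2 nodes {9, 23}, right has 1 {20}.
      Root 23: left subtree has 1 node {9}, right has 0 { }.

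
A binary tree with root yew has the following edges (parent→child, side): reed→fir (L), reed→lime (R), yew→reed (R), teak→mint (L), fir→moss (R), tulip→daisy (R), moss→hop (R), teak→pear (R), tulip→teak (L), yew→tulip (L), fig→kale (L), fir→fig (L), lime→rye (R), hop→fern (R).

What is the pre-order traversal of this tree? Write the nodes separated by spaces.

yew tulip teak mint pear daisy reed fir fig kale moss hop fern lime rye

Pre-order visits the node, then its left subtree, then its right subtree.
Visit yew.
At yew: go left to tulip.
  Visit tulip.
  At tulip: go left to teak.
    Visit teak.
    At teak: go left to mint.
      mint is a leaf — visit mint.
    At teak: go right to pear.
      pear is a leaf — visit pear.
  At tulip: go right to daisy.
    daisy is a leaf — visit daisy.
At yew: go right to reed.
  Visit reed.
  At reed: go left to fir.
    Visit fir.
    At fir: go left to fig.
      Visit fig.
      At fig: go left to kale.
        kale is a leaf — visit kale.
      At fig: no right child.
    At fir: go right to moss.
      Visit moss.
      At moss: no left child.
      At moss: go right to hop.
        Visit hop.
        At hop: no left child.
        At hop: go right to fern.
          fern is a leaf — visit fern.
  At reed: go right to lime.
    Visit lime.
    At lime: no left child.
    At lime: go right to rye.
      rye is a leaf — visit rye.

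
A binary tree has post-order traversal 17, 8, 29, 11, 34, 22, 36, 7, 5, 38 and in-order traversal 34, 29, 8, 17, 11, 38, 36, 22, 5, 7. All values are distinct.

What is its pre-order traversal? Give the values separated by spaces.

The last element of post-order is the root; it splits in-order into left and right subtrees.
Root 38: left subtree has 5 nodes {34, 29, 8, 17, 11}, right has 4 {36, 22, 5, 7}.
  Root 34: left subtree has 0 nodes { }, right has 4 {29, 8, 17, 11}.
    Root 11: left subtree has 3 nodes {29, 8, 17}, right has 0 { }.
      Root 29: left subtree has 0 nodes { }, right has 2 {8, 17}.
        Root 8: left subtree has 0 nodes { }, right has 1 {17}.
  Root 5: left subtree has 2 nodes {36, 22}, right has 1 {7}.
    Root 36: left subtree has 0 nodes { }, right has 1 {22}.

38 34 11 29 8 17 5 36 22 7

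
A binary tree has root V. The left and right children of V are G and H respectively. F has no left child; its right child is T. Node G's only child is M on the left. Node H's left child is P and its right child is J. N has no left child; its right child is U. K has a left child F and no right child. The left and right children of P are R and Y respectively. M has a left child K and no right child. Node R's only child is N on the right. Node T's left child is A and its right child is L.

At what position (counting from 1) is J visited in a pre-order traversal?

Pre-order visits the node, then its left subtree, then its right subtree.
Visit V.
At V: go left to G.
  Visit G.
  At G: go left to M.
    Visit M.
    At M: go left to K.
      Visit K.
      At K: go left to F.
        Visit F.
        At F: no left child.
        At F: go right to T.
          Visit T.
          At T: go left to A.
            A is a leaf — visit A.
          At T: go right to L.
            L is a leaf — visit L.
      At K: no right child.
    At M: no right child.
  At G: no right child.
At V: go right to H.
  Visit H.
  At H: go left to P.
    Visit P.
    At P: go left to R.
      Visit R.
      At R: no left child.
      At R: go right to N.
        Visit N.
        At N: no left child.
        At N: go right to U.
          U is a leaf — visit U.
    At P: go right to Y.
      Y is a leaf — visit Y.
  At H: go right to J.
    J is a leaf — visit J.
Full pre-order sequence: V, G, M, K, F, T, A, L, H, P, R, N, U, Y, J.

15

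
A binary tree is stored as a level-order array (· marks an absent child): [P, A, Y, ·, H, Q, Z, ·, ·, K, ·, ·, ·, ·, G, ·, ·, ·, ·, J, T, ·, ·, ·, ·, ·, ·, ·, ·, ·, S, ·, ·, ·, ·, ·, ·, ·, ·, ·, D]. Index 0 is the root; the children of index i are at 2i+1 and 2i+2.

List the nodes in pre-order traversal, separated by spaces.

Pre-order visits the node, then its left subtree, then its right subtree.
Visit P.
At P: go left to A.
  Visit A.
  At A: no left child.
  At A: go right to H.
    Visit H.
    At H: go left to K.
      Visit K.
      At K: go left to J.
        Visit J.
        At J: no left child.
        At J: go right to D.
          D is a leaf — visit D.
      At K: go right to T.
        T is a leaf — visit T.
    At H: no right child.
At P: go right to Y.
  Visit Y.
  At Y: go left to Q.
    Q is a leaf — visit Q.
  At Y: go right to Z.
    Visit Z.
    At Z: no left child.
    At Z: go right to G.
      Visit G.
      At G: no left child.
      At G: go right to S.
        S is a leaf — visit S.

P A H K J D T Y Q Z G S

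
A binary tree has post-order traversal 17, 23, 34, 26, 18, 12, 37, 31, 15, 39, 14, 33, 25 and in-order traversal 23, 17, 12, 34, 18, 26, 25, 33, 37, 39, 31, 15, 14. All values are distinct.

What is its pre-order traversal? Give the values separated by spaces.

The last element of post-order is the root; it splits in-order into left and right subtrees.
Root 25: left subtree has 6 nodes {23, 17, 12, 34, 18, 26}, right has 6 {33, 37, 39, 31, 15, 14}.
  Root 12: left subtree has 2 nodes {23, 17}, right has 3 {34, 18, 26}.
    Root 23: left subtree has 0 nodes { }, right has 1 {17}.
    Root 18: left subtree has 1 node {34}, right has 1 {26}.
  Root 33: left subtree has 0 nodes { }, right has 5 {37, 39, 31, 15, 14}.
    Root 14: left subtree has 4 nodes {37, 39, 31, 15}, right has 0 { }.
      Root 39: left subtree has 1 node {37}, right has 2 {31, 15}.
        Root 15: left subtree has 1 node {31}, right has 0 { }.

25 12 23 17 18 34 26 33 14 39 37 15 31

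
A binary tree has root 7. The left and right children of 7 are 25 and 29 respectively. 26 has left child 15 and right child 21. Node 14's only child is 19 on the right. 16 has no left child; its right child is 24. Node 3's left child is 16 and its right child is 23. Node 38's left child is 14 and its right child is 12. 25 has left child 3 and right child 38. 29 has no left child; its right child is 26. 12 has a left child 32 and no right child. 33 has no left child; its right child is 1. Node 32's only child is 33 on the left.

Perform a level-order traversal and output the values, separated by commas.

Level-order visits nodes level by level from the root, left to right within each level.
Level 0: 7
Level 1: 25, 29
Level 2: 3, 38, 26
Level 3: 16, 23, 14, 12, 15, 21
Level 4: 24, 19, 32
Level 5: 33
Level 6: 1

7, 25, 29, 3, 38, 26, 16, 23, 14, 12, 15, 21, 24, 19, 32, 33, 1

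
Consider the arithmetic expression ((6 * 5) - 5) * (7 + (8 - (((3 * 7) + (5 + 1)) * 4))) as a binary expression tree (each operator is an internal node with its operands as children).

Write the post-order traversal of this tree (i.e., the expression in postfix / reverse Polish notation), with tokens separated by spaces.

6 5 * 5 - 7 8 3 7 * 5 1 + + 4 * - + *

Post-order on an expression tree gives postfix notation: for each operator, emit left operand, right operand, then the operator.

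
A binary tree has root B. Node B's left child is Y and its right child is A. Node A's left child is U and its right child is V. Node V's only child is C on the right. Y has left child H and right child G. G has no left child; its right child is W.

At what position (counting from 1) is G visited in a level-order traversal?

Level-order visits nodes level by level from the root, left to right within each level.
Level 0: B
Level 1: Y, A
Level 2: H, G, U, V
Level 3: W, C
Full level-order sequence: B, Y, A, H, G, U, V, W, C.

5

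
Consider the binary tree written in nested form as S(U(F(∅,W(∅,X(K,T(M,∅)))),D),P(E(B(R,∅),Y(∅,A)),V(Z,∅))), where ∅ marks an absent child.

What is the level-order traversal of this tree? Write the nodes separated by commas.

Level-order visits nodes level by level from the root, left to right within each level.
Level 0: S
Level 1: U, P
Level 2: F, D, E, V
Level 3: W, B, Y, Z
Level 4: X, R, A
Level 5: K, T
Level 6: M

S, U, P, F, D, E, V, W, B, Y, Z, X, R, A, K, T, M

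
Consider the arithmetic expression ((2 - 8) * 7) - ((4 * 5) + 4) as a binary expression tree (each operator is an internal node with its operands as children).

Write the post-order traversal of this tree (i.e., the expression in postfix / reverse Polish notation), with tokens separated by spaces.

Post-order on an expression tree gives postfix notation: for each operator, emit left operand, right operand, then the operator.

2 8 - 7 * 4 5 * 4 + -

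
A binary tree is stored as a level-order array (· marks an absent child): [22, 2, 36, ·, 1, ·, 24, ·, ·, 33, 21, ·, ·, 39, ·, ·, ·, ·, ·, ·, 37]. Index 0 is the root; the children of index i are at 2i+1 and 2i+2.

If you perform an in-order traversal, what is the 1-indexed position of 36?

In-order visits the left subtree, then the node, then the right subtree.
At 22: go left to 2.
  At 2: no left child.
  Visit 2.
  At 2: go right to 1.
    At 1: go left to 33.
      At 33: no left child.
      Visit 33.
      At 33: go right to 37.
        37 is a leaf — visit 37.
    Visit 1.
    At 1: go right to 21.
      21 is a leaf — visit 21.
Visit 22.
At 22: go right to 36.
  At 36: no left child.
  Visit 36.
  At 36: go right to 24.
    At 24: go left to 39.
      39 is a leaf — visit 39.
    Visit 24.
    At 24: no right child.
Full in-order sequence: 2, 33, 37, 1, 21, 22, 36, 39, 24.

7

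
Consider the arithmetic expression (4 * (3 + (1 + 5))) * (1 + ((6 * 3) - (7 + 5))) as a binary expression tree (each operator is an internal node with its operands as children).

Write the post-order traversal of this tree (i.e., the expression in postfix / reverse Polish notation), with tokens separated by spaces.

4 3 1 5 + + * 1 6 3 * 7 5 + - + *

Post-order on an expression tree gives postfix notation: for each operator, emit left operand, right operand, then the operator.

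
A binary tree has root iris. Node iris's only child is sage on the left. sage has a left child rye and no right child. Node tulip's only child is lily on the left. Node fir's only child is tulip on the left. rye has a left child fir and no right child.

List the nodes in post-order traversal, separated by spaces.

lily tulip fir rye sage iris

Post-order visits the left subtree, then the right subtree, then the node.
At iris: go left to sage.
  At sage: go left to rye.
    At rye: go left to fir.
      At fir: go left to tulip.
        At tulip: go left to lily.
          lily is a leaf — visit lily.
        At tulip: no right child.
        Visit tulip.
      At fir: no right child.
      Visit fir.
    At rye: no right child.
    Visit rye.
  At sage: no right child.
  Visit sage.
At iris: no right child.
Visit iris.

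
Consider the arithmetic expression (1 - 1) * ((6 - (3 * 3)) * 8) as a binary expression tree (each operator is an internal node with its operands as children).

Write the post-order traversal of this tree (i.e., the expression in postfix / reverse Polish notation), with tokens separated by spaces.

1 1 - 6 3 3 * - 8 * *

Post-order on an expression tree gives postfix notation: for each operator, emit left operand, right operand, then the operator.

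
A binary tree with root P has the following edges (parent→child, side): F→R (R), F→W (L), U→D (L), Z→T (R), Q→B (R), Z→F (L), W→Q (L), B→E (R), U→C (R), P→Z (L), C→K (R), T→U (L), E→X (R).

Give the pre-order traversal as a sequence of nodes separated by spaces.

P Z F W Q B E X R T U D C K

Pre-order visits the node, then its left subtree, then its right subtree.
Visit P.
At P: go left to Z.
  Visit Z.
  At Z: go left to F.
    Visit F.
    At F: go left to W.
      Visit W.
      At W: go left to Q.
        Visit Q.
        At Q: no left child.
        At Q: go right to B.
          Visit B.
          At B: no left child.
          At B: go right to E.
            Visit E.
            At E: no left child.
            At E: go right to X.
              X is a leaf — visit X.
      At W: no right child.
    At F: go right to R.
      R is a leaf — visit R.
  At Z: go right to T.
    Visit T.
    At T: go left to U.
      Visit U.
      At U: go left to D.
        D is a leaf — visit D.
      At U: go right to C.
        Visit C.
        At C: no left child.
        At C: go right to K.
          K is a leaf — visit K.
    At T: no right child.
At P: no right child.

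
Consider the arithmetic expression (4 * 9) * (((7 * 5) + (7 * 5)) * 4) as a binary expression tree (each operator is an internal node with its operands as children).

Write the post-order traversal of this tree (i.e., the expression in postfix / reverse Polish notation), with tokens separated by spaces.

Post-order on an expression tree gives postfix notation: for each operator, emit left operand, right operand, then the operator.

4 9 * 7 5 * 7 5 * + 4 * *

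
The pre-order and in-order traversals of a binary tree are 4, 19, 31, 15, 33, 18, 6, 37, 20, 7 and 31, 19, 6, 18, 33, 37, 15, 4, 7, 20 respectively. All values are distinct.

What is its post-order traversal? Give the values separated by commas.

31, 6, 18, 37, 33, 15, 19, 7, 20, 4

The first element of pre-order is the root; it splits in-order into left and right subtrees.
Root 4: left subtree has 7 nodes {31, 19, 6, 18, 33, 37, 15}, right has 2 {7, 20}.
  Root 19: left subtree has 1 node {31}, right has 5 {6, 18, 33, 37, 15}.
    Root 15: left subtree has 4 nodes {6, 18, 33, 37}, right has 0 { }.
      Root 33: left subtree has 2 nodes {6, 18}, right has 1 {37}.
        Root 18: left subtree has 1 node {6}, right has 0 { }.
  Root 20: left subtree has 1 node {7}, right has 0 { }.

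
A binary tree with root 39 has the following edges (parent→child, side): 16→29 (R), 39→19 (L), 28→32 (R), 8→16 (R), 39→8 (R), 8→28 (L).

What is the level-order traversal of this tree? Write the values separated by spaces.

39 19 8 28 16 32 29

Level-order visits nodes level by level from the root, left to right within each level.
Level 0: 39
Level 1: 19, 8
Level 2: 28, 16
Level 3: 32, 29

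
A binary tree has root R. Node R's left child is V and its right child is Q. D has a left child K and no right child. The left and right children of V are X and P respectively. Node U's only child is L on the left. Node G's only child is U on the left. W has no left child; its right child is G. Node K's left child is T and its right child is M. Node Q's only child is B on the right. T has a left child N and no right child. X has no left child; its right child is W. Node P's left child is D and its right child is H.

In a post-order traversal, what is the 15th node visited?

Post-order visits the left subtree, then the right subtree, then the node.
At R: go left to V.
  At V: go left to X.
    At X: no left child.
    At X: go right to W.
      At W: no left child.
      At W: go right to G.
        At G: go left to U.
          At U: go left to L.
            L is a leaf — visit L.
          At U: no right child.
          Visit U.
        At G: no right child.
        Visit G.
      Visit W.
    Visit X.
  At V: go right to P.
    At P: go left to D.
      At D: go left to K.
        At K: go left to T.
          At T: go left to N.
            N is a leaf — visit N.
          At T: no right child.
          Visit T.
        At K: go right to M.
          M is a leaf — visit M.
        Visit K.
      At D: no right child.
      Visit D.
    At P: go right to H.
      H is a leaf — visit H.
    Visit P.
  Visit V.
At R: go right to Q.
  At Q: no left child.
  At Q: go right to B.
    B is a leaf — visit B.
  Visit Q.
Visit R.
Full post-order sequence: L, U, G, W, X, N, T, M, K, D, H, P, V, B, Q, R.

Q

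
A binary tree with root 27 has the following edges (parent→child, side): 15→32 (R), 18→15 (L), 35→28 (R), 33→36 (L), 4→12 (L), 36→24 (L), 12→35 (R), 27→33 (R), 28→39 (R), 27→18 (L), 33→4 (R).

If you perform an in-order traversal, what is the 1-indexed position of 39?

11

In-order visits the left subtree, then the node, then the right subtree.
At 27: go left to 18.
  At 18: go left to 15.
    At 15: no left child.
    Visit 15.
    At 15: go right to 32.
      32 is a leaf — visit 32.
  Visit 18.
  At 18: no right child.
Visit 27.
At 27: go right to 33.
  At 33: go left to 36.
    At 36: go left to 24.
      24 is a leaf — visit 24.
    Visit 36.
    At 36: no right child.
  Visit 33.
  At 33: go right to 4.
    At 4: go left to 12.
      At 12: no left child.
      Visit 12.
      At 12: go right to 35.
        At 35: no left child.
        Visit 35.
        At 35: go right to 28.
          At 28: no left child.
          Visit 28.
          At 28: go right to 39.
            39 is a leaf — visit 39.
    Visit 4.
    At 4: no right child.
Full in-order sequence: 15, 32, 18, 27, 24, 36, 33, 12, 35, 28, 39, 4.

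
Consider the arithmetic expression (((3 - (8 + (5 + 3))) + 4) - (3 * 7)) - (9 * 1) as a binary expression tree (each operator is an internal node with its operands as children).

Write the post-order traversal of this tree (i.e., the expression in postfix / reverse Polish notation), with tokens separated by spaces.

Post-order on an expression tree gives postfix notation: for each operator, emit left operand, right operand, then the operator.

3 8 5 3 + + - 4 + 3 7 * - 9 1 * -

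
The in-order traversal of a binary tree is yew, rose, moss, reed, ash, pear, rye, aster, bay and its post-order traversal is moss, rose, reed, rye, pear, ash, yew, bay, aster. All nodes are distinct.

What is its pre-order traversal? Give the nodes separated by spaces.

The last element of post-order is the root; it splits in-order into left and right subtrees.
Root aster: left subtree has 7 nodes {yew, rose, moss, reed, ash, pear, rye}, right has 1 {bay}.
  Root yew: left subtree has 0 nodes { }, right has 6 {rose, moss, reed, ash, pear, rye}.
    Root ash: left subtree has 3 nodes {rose, moss, reed}, right has 2 {pear, rye}.
      Root reed: left subtree has 2 nodes {rose, moss}, right has 0 { }.
        Root rose: left subtree has 0 nodes { }, right has 1 {moss}.
      Root pear: left subtree has 0 nodes { }, right has 1 {rye}.

aster yew ash reed rose moss pear rye bay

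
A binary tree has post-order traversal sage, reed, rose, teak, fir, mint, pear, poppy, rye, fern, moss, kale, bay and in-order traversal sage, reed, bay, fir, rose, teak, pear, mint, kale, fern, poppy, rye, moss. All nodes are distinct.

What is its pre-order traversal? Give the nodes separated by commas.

bay, reed, sage, kale, pear, fir, teak, rose, mint, moss, fern, rye, poppy

The last element of post-order is the root; it splits in-order into left and right subtrees.
Root bay: left subtree has 2 nodes {sage, reed}, right has 10 {fir, rose, teak, pear, mint, kale, fern, poppy, rye, moss}.
  Root reed: left subtree has 1 node {sage}, right has 0 { }.
  Root kale: left subtree has 5 nodes {fir, rose, teak, pear, mint}, right has 4 {fern, poppy, rye, moss}.
    Root pear: left subtree has 3 nodes {fir, rose, teak}, right has 1 {mint}.
      Root fir: left subtree has 0 nodes { }, right has 2 {rose, teak}.
        Root teak: left subtree has 1 node {rose}, right has 0 { }.
    Root moss: left subtree has 3 nodes {fern, poppy, rye}, right has 0 { }.
      Root fern: left subtree has 0 nodes { }, right has 2 {poppy, rye}.
        Root rye: left subtree has 1 node {poppy}, right has 0 { }.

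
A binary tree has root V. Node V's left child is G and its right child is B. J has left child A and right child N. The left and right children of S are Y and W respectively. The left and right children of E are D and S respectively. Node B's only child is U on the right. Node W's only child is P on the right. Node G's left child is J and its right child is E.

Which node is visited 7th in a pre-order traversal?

D

Pre-order visits the node, then its left subtree, then its right subtree.
Visit V.
At V: go left to G.
  Visit G.
  At G: go left to J.
    Visit J.
    At J: go left to A.
      A is a leaf — visit A.
    At J: go right to N.
      N is a leaf — visit N.
  At G: go right to E.
    Visit E.
    At E: go left to D.
      D is a leaf — visit D.
    At E: go right to S.
      Visit S.
      At S: go left to Y.
        Y is a leaf — visit Y.
      At S: go right to W.
        Visit W.
        At W: no left child.
        At W: go right to P.
          P is a leaf — visit P.
At V: go right to B.
  Visit B.
  At B: no left child.
  At B: go right to U.
    U is a leaf — visit U.
Full pre-order sequence: V, G, J, A, N, E, D, S, Y, W, P, B, U.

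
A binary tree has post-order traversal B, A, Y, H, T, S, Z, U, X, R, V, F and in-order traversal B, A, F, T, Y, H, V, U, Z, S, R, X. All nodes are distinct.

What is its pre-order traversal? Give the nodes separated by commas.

F, A, B, V, T, H, Y, R, U, Z, S, X

The last element of post-order is the root; it splits in-order into left and right subtrees.
Root F: left subtree has 2 nodes {B, A}, right has 9 {T, Y, H, V, U, Z, S, R, X}.
  Root A: left subtree has 1 node {B}, right has 0 { }.
  Root V: left subtree has 3 nodes {T, Y, H}, right has 5 {U, Z, S, R, X}.
    Root T: left subtree has 0 nodes { }, right has 2 {Y, H}.
      Root H: left subtree has 1 node {Y}, right has 0 { }.
    Root R: left subtree has 3 nodes {U, Z, S}, right has 1 {X}.
      Root U: left subtree has 0 nodes { }, right has 2 {Z, S}.
        Root Z: left subtree has 0 nodes { }, right has 1 {S}.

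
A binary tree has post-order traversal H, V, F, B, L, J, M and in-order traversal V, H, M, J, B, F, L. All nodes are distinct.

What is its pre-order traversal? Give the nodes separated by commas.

M, V, H, J, L, B, F

The last element of post-order is the root; it splits in-order into left and right subtrees.
Root M: left subtree has 2 nodes {V, H}, right has 4 {J, B, F, L}.
  Root V: left subtree has 0 nodes { }, right has 1 {H}.
  Root J: left subtree has 0 nodes { }, right has 3 {B, F, L}.
    Root L: left subtree has 2 nodes {B, F}, right has 0 { }.
      Root B: left subtree has 0 nodes { }, right has 1 {F}.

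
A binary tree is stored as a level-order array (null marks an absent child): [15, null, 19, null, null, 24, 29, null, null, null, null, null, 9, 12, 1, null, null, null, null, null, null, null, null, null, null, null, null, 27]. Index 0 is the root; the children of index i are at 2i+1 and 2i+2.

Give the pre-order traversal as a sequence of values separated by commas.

Pre-order visits the node, then its left subtree, then its right subtree.
Visit 15.
At 15: no left child.
At 15: go right to 19.
  Visit 19.
  At 19: go left to 24.
    Visit 24.
    At 24: no left child.
    At 24: go right to 9.
      9 is a leaf — visit 9.
  At 19: go right to 29.
    Visit 29.
    At 29: go left to 12.
      Visit 12.
      At 12: go left to 27.
        27 is a leaf — visit 27.
      At 12: no right child.
    At 29: go right to 1.
      1 is a leaf — visit 1.

15, 19, 24, 9, 29, 12, 27, 1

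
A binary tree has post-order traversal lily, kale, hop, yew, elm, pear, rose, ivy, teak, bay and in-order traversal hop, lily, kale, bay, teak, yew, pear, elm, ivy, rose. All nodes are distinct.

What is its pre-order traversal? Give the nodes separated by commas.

The last element of post-order is the root; it splits in-order into left and right subtrees.
Root bay: left subtree has 3 nodes {hop, lily, kale}, right has 6 {teak, yew, pear, elm, ivy, rose}.
  Root hop: left subtree has 0 nodes { }, right has 2 {lily, kale}.
    Root kale: left subtree has 1 node {lily}, right has 0 { }.
  Root teak: left subtree has 0 nodes { }, right has 5 {yew, pear, elm, ivy, rose}.
    Root ivy: left subtree has 3 nodes {yew, pear, elm}, right has 1 {rose}.
      Root pear: left subtree has 1 node {yew}, right has 1 {elm}.

bay, hop, kale, lily, teak, ivy, pear, yew, elm, rose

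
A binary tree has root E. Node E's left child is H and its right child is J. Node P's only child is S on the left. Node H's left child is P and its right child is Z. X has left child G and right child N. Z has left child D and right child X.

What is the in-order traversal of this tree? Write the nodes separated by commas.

S, P, H, D, Z, G, X, N, E, J

In-order visits the left subtree, then the node, then the right subtree.
At E: go left to H.
  At H: go left to P.
    At P: go left to S.
      S is a leaf — visit S.
    Visit P.
    At P: no right child.
  Visit H.
  At H: go right to Z.
    At Z: go left to D.
      D is a leaf — visit D.
    Visit Z.
    At Z: go right to X.
      At X: go left to G.
        G is a leaf — visit G.
      Visit X.
      At X: go right to N.
        N is a leaf — visit N.
Visit E.
At E: go right to J.
  J is a leaf — visit J.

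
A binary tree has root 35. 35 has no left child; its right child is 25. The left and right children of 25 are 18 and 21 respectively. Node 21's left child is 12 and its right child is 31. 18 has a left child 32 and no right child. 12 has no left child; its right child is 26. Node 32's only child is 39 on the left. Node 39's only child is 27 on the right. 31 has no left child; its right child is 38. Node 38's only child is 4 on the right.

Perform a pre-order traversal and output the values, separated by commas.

35, 25, 18, 32, 39, 27, 21, 12, 26, 31, 38, 4

Pre-order visits the node, then its left subtree, then its right subtree.
Visit 35.
At 35: no left child.
At 35: go right to 25.
  Visit 25.
  At 25: go left to 18.
    Visit 18.
    At 18: go left to 32.
      Visit 32.
      At 32: go left to 39.
        Visit 39.
        At 39: no left child.
        At 39: go right to 27.
          27 is a leaf — visit 27.
      At 32: no right child.
    At 18: no right child.
  At 25: go right to 21.
    Visit 21.
    At 21: go left to 12.
      Visit 12.
      At 12: no left child.
      At 12: go right to 26.
        26 is a leaf — visit 26.
    At 21: go right to 31.
      Visit 31.
      At 31: no left child.
      At 31: go right to 38.
        Visit 38.
        At 38: no left child.
        At 38: go right to 4.
          4 is a leaf — visit 4.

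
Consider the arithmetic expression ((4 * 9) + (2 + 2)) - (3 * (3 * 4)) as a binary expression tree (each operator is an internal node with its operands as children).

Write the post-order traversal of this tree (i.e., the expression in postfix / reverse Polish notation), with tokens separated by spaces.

4 9 * 2 2 + + 3 3 4 * * -

Post-order on an expression tree gives postfix notation: for each operator, emit left operand, right operand, then the operator.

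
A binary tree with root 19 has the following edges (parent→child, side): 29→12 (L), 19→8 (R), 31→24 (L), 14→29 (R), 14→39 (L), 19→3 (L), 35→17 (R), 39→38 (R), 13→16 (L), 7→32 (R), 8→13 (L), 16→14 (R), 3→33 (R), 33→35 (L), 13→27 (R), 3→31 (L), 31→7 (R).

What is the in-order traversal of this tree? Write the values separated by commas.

24, 31, 7, 32, 3, 35, 17, 33, 19, 16, 39, 38, 14, 12, 29, 13, 27, 8

In-order visits the left subtree, then the node, then the right subtree.
At 19: go left to 3.
  At 3: go left to 31.
    At 31: go left to 24.
      24 is a leaf — visit 24.
    Visit 31.
    At 31: go right to 7.
      At 7: no left child.
      Visit 7.
      At 7: go right to 32.
        32 is a leaf — visit 32.
  Visit 3.
  At 3: go right to 33.
    At 33: go left to 35.
      At 35: no left child.
      Visit 35.
      At 35: go right to 17.
        17 is a leaf — visit 17.
    Visit 33.
    At 33: no right child.
Visit 19.
At 19: go right to 8.
  At 8: go left to 13.
    At 13: go left to 16.
      At 16: no left child.
      Visit 16.
      At 16: go right to 14.
        At 14: go left to 39.
          At 39: no left child.
          Visit 39.
          At 39: go right to 38.
            38 is a leaf — visit 38.
        Visit 14.
        At 14: go right to 29.
          At 29: go left to 12.
            12 is a leaf — visit 12.
          Visit 29.
          At 29: no right child.
    Visit 13.
    At 13: go right to 27.
      27 is a leaf — visit 27.
  Visit 8.
  At 8: no right child.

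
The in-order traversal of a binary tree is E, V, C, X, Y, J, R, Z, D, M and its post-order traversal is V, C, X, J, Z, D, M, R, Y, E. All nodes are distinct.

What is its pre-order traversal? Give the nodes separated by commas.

E, Y, X, C, V, R, J, M, D, Z

The last element of post-order is the root; it splits in-order into left and right subtrees.
Root E: left subtree has 0 nodes { }, right has 9 {V, C, X, Y, J, R, Z, D, M}.
  Root Y: left subtree has 3 nodes {V, C, X}, right has 5 {J, R, Z, D, M}.
    Root X: left subtree has 2 nodes {V, C}, right has 0 { }.
      Root C: left subtree has 1 node {V}, right has 0 { }.
    Root R: left subtree has 1 node {J}, right has 3 {Z, D, M}.
      Root M: left subtree has 2 nodes {Z, D}, right has 0 { }.
        Root D: left subtree has 1 node {Z}, right has 0 { }.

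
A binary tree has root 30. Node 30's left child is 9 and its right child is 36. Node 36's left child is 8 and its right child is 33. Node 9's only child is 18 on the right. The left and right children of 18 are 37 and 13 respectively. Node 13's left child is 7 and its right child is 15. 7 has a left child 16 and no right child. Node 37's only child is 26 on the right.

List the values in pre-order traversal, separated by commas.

30, 9, 18, 37, 26, 13, 7, 16, 15, 36, 8, 33

Pre-order visits the node, then its left subtree, then its right subtree.
Visit 30.
At 30: go left to 9.
  Visit 9.
  At 9: no left child.
  At 9: go right to 18.
    Visit 18.
    At 18: go left to 37.
      Visit 37.
      At 37: no left child.
      At 37: go right to 26.
        26 is a leaf — visit 26.
    At 18: go right to 13.
      Visit 13.
      At 13: go left to 7.
        Visit 7.
        At 7: go left to 16.
          16 is a leaf — visit 16.
        At 7: no right child.
      At 13: go right to 15.
        15 is a leaf — visit 15.
At 30: go right to 36.
  Visit 36.
  At 36: go left to 8.
    8 is a leaf — visit 8.
  At 36: go right to 33.
    33 is a leaf — visit 33.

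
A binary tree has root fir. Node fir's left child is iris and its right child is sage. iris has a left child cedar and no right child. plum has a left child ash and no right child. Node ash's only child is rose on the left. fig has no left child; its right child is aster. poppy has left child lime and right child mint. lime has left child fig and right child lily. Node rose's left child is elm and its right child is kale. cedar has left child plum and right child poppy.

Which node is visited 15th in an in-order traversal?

In-order visits the left subtree, then the node, then the right subtree.
At fir: go left to iris.
  At iris: go left to cedar.
    At cedar: go left to plum.
      At plum: go left to ash.
        At ash: go left to rose.
          At rose: go left to elm.
            elm is a leaf — visit elm.
          Visit rose.
          At rose: go right to kale.
            kale is a leaf — visit kale.
        Visit ash.
        At ash: no right child.
      Visit plum.
      At plum: no right child.
    Visit cedar.
    At cedar: go right to poppy.
      At poppy: go left to lime.
        At lime: go left to fig.
          At fig: no left child.
          Visit fig.
          At fig: go right to aster.
            aster is a leaf — visit aster.
        Visit lime.
        At lime: go right to lily.
          lily is a leaf — visit lily.
      Visit poppy.
      At poppy: go right to mint.
        mint is a leaf — visit mint.
  Visit iris.
  At iris: no right child.
Visit fir.
At fir: go right to sage.
  sage is a leaf — visit sage.
Full in-order sequence: elm, rose, kale, ash, plum, cedar, fig, aster, lime, lily, poppy, mint, iris, fir, sage.

sage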